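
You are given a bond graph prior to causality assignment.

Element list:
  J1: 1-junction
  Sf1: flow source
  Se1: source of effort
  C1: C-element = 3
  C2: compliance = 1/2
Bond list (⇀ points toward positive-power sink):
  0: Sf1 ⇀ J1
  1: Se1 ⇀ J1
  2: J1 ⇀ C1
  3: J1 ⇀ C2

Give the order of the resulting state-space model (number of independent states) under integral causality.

2  (C1, C2 all integral)

b0 →Sf1  (Sf1 fixes flow; stroke at Sf1)
b1 →J1  (source Se1 imposes e)
b2 →J1  (1-jn J1 has f-setter on 0)
b3 →J1  (1-jn J1 has f-setter on 0)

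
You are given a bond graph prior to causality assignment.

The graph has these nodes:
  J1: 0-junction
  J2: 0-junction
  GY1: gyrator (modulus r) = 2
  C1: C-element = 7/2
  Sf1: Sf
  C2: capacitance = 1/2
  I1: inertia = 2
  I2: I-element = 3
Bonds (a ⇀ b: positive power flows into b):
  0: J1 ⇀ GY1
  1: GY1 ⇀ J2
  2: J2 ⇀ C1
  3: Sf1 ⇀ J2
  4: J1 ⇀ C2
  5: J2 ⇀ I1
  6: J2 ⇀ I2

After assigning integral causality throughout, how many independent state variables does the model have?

4  (C1, C2, I1, I2 all integral)

bond 3 stroke at Sf1  (source Sf1 imposes f)
bond 2 stroke at J2  (C1 outputs effort q/C1)
bond 1 stroke at GY1  (J2: bond 2 brought effort, rest push out)
bond 5 stroke at I1  (0-jn J2 has e-setter on 2)
bond 6 stroke at I2  (J2 effort already set via bond 2)
bond 0 stroke at GY1  (through GY1, causality inverts; strokes same side of GY1)
bond 4 stroke at J1  (closing 0-jn rule on J1)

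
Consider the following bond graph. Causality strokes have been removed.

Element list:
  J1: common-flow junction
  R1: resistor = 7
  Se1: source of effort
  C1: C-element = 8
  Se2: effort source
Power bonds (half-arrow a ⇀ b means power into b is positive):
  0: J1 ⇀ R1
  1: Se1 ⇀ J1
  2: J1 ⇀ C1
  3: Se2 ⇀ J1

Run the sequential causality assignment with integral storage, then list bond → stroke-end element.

β1 →J1  (Se1 fixes effort; stroke away)
β3 →J1  (Se2: effort source, stroke at far end)
β2 →J1  (C1: C, integral causality)
β0 →R1  (J1: last free bond brings flow in)

#0 stroke at R1
#1 stroke at J1
#2 stroke at J1
#3 stroke at J1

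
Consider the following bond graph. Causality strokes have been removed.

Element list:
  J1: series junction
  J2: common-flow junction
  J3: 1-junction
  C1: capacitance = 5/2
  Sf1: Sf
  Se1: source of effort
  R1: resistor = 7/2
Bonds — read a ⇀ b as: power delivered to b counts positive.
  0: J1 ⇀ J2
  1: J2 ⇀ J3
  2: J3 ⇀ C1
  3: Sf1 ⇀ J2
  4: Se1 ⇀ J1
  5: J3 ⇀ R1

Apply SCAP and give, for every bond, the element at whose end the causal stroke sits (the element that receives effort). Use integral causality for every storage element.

bond 3 stroke at Sf1  (Sf1 (Sf) sets flow on bond)
bond 4 stroke at J1  (Se1 (Se) sets effort on bond)
bond 0 stroke at J2  (J1: last free bond brings flow in)
bond 1 stroke at J2  (J2: bond 3 brought flow, rest push out)
bond 2 stroke at J3  (1-jn J3 has f-setter on 1)
bond 5 stroke at J3  (J3: bond 1 brought flow, rest push out)

b0 stroke→J2
b1 stroke→J2
b2 stroke→J3
b3 stroke→Sf1
b4 stroke→J1
b5 stroke→J3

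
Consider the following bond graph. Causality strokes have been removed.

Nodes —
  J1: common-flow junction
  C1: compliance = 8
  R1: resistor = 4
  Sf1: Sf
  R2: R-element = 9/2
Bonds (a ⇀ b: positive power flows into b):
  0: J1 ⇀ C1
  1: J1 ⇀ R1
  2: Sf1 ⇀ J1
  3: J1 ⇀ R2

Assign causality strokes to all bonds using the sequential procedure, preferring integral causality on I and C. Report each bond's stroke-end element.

β0 stroke at J1
β1 stroke at J1
β2 stroke at Sf1
β3 stroke at J1

#2 |Sf1  (Sf1 (Sf) sets flow on bond)
#0 |J1  (J1 flow already set via bond 2)
#1 |J1  (J1: bond 2 brought flow, rest push out)
#3 |J1  (J1: bond 2 brought flow, rest push out)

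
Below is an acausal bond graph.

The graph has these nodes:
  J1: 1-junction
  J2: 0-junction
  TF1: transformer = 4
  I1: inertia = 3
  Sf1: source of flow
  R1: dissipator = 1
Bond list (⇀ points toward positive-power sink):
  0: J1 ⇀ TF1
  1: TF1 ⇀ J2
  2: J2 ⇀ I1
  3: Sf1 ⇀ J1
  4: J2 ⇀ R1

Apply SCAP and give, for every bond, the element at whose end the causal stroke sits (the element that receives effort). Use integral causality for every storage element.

bond 3 |Sf1  (Sf1: flow source, stroke at near end)
bond 0 |J1  (common-f at J1 fixed by 3)
bond 1 |TF1  (TF1: transformer flips bond 0)
bond 2 |I1  (prefer integral on I1)
bond 4 |J2  (closing 0-jn rule on J2)

#0 stroke→J1
#1 stroke→TF1
#2 stroke→I1
#3 stroke→Sf1
#4 stroke→J2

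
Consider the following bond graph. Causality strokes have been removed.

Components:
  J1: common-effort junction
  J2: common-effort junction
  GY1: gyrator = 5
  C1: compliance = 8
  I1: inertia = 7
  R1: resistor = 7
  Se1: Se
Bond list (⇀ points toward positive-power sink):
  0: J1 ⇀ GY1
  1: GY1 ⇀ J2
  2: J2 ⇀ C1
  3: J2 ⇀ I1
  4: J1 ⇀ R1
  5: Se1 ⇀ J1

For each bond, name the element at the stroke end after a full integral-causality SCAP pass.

bond 0 stroke→GY1
bond 1 stroke→GY1
bond 2 stroke→J2
bond 3 stroke→I1
bond 4 stroke→R1
bond 5 stroke→J1

#5 |J1  (source Se1 imposes e)
#0 |GY1  (0-jn J1 has e-setter on 5)
#4 |R1  (common-e at J1 fixed by 5)
#1 |GY1  (GY1: gyrator matches bond 0)
#2 |J2  (C1 outputs effort q/C1)
#3 |I1  (J2 effort already set via bond 2)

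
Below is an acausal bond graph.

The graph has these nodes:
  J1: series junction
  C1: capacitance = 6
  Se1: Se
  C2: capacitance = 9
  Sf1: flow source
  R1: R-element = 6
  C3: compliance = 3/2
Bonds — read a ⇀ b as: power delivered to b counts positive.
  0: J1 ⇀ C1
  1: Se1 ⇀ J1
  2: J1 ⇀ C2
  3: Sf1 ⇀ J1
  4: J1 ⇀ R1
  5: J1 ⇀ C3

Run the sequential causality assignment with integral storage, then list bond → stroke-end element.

b0 |J1
b1 |J1
b2 |J1
b3 |Sf1
b4 |J1
b5 |J1

bond 1 |J1  (Se1 fixes effort; stroke away)
bond 3 |Sf1  (Sf1: flow source, stroke at near end)
bond 0 |J1  (J1 flow already set via bond 3)
bond 2 |J1  (1-jn J1 has f-setter on 3)
bond 4 |J1  (1-jn J1 has f-setter on 3)
bond 5 |J1  (common-f at J1 fixed by 3)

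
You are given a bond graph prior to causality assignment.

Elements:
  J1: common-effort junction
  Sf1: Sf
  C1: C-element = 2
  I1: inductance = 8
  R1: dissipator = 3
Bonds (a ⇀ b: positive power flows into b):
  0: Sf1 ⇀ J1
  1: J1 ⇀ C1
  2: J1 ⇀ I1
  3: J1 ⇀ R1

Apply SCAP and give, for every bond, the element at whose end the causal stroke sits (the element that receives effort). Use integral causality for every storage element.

bond 0 |Sf1
bond 1 |J1
bond 2 |I1
bond 3 |R1

bond 0 stroke at Sf1  (Sf1 (Sf) sets flow on bond)
bond 1 stroke at J1  (prefer integral on C1)
bond 2 stroke at I1  (J1 effort already set via bond 1)
bond 3 stroke at R1  (J1: bond 1 brought effort, rest push out)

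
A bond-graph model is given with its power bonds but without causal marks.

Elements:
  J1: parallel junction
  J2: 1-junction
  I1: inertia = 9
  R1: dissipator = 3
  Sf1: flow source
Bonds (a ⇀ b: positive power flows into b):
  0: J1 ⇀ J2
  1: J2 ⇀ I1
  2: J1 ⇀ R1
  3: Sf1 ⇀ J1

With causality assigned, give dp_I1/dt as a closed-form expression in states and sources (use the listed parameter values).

dp_I1/dt = 3*F_Sf1 - p_I1/3

β3 →Sf1  (Sf1: flow source, stroke at near end)
β1 →I1  (I1 integral (f out))
β0 →J2  (common-f at J2 fixed by 1)
β2 →J1  (J1: last free bond brings effort in)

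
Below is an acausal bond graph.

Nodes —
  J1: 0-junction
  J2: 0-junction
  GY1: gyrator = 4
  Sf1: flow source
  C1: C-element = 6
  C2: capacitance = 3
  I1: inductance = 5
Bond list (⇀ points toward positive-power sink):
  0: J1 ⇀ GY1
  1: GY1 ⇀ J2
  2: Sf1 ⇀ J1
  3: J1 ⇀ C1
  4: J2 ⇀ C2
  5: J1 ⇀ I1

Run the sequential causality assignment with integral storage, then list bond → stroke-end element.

b0 stroke→GY1
b1 stroke→GY1
b2 stroke→Sf1
b3 stroke→J1
b4 stroke→J2
b5 stroke→I1

β2 →Sf1  (Sf1 fixes flow; stroke at Sf1)
β3 →J1  (prefer integral on C1)
β0 →GY1  (J1 effort already set via bond 3)
β5 →I1  (0-jn J1 has e-setter on 3)
β1 →GY1  (GY1: gyrator matches bond 0)
β4 →J2  (J2: last free bond brings effort in)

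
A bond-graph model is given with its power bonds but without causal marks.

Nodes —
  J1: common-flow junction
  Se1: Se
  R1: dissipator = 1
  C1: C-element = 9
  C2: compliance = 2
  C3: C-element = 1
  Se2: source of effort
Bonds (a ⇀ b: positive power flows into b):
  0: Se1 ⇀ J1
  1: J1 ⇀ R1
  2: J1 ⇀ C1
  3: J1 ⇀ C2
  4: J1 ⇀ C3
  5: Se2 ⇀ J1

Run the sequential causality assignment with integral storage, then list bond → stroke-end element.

b0 |J1  (Se1: effort source, stroke at far end)
b5 |J1  (Se2 (Se) sets effort on bond)
b2 |J1  (C1 integral (e out))
b3 |J1  (C2 integral (e out))
b4 |J1  (prefer integral on C3)
b1 |R1  (J1: last free bond brings flow in)

β0 stroke at J1
β1 stroke at R1
β2 stroke at J1
β3 stroke at J1
β4 stroke at J1
β5 stroke at J1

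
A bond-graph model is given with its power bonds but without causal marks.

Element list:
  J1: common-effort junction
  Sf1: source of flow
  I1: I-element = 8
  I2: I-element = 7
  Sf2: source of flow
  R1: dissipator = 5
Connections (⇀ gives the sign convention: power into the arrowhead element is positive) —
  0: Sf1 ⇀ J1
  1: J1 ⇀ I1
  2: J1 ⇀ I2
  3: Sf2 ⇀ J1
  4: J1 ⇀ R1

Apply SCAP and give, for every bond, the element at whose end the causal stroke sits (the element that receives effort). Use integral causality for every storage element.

β0 stroke at Sf1  (source Sf1 imposes f)
β3 stroke at Sf2  (Sf2 fixes flow; stroke at Sf2)
β1 stroke at I1  (I1: I, integral causality)
β2 stroke at I2  (I2: I, integral causality)
β4 stroke at J1  (J1 needs exactly one e-in)

β0 →Sf1
β1 →I1
β2 →I2
β3 →Sf2
β4 →J1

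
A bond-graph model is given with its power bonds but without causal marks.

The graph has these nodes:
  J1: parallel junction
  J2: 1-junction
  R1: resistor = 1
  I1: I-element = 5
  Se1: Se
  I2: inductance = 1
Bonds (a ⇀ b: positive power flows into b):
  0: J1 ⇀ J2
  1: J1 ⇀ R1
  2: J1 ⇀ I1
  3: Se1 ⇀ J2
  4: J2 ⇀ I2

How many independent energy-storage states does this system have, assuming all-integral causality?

b3 stroke at J2  (Se1: effort source, stroke at far end)
b2 stroke at I1  (I1 outputs flow p/I1)
b4 stroke at I2  (I2 integral (f out))
b0 stroke at J2  (J2: bond 4 brought flow, rest push out)
b1 stroke at J1  (J1 needs exactly one e-in)

2  (I1, I2 all integral)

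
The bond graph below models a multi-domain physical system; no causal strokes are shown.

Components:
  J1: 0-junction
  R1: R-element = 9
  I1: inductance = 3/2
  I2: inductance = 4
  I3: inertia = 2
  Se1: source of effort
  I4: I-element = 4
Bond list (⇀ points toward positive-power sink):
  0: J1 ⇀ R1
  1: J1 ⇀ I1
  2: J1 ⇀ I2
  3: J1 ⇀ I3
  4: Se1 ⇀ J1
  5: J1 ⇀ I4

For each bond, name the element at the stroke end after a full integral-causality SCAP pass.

β4 →J1  (Se1 (Se) sets effort on bond)
β0 →R1  (J1: bond 4 brought effort, rest push out)
β1 →I1  (0-jn J1 has e-setter on 4)
β2 →I2  (J1 effort already set via bond 4)
β3 →I3  (0-jn J1 has e-setter on 4)
β5 →I4  (J1: bond 4 brought effort, rest push out)

bond 0 |R1
bond 1 |I1
bond 2 |I2
bond 3 |I3
bond 4 |J1
bond 5 |I4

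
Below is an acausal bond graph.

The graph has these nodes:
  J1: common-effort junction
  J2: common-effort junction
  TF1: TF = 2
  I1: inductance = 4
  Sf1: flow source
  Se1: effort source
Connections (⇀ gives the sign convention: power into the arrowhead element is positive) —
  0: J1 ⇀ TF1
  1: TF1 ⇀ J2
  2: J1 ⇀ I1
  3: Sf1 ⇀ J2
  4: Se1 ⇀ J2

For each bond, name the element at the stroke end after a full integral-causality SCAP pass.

#0 |J1
#1 |TF1
#2 |I1
#3 |Sf1
#4 |J2

β3 →Sf1  (Sf1 fixes flow; stroke at Sf1)
β4 →J2  (Se1: effort source, stroke at far end)
β1 →TF1  (J2: bond 4 brought effort, rest push out)
β0 →J1  (TF1: transformer flips bond 1)
β2 →I1  (common-e at J1 fixed by 0)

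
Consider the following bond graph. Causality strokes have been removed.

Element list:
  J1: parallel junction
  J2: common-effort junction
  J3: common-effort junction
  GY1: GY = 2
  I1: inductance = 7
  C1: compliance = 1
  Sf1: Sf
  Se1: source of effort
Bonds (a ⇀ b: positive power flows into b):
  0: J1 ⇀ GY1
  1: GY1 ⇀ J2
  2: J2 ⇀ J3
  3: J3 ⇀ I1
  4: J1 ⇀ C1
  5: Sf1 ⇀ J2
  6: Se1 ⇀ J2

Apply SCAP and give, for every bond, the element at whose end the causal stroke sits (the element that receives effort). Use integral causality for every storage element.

#5 stroke at Sf1  (Sf1: flow source, stroke at near end)
#6 stroke at J2  (Se1 (Se) sets effort on bond)
#1 stroke at GY1  (0-jn J2 has e-setter on 6)
#2 stroke at J3  (J2 effort already set via bond 6)
#3 stroke at I1  (J3: bond 2 brought effort, rest push out)
#0 stroke at GY1  (GY1 both-in/both-out from 1)
#4 stroke at J1  (J1 needs exactly one e-in)

β0 →GY1
β1 →GY1
β2 →J3
β3 →I1
β4 →J1
β5 →Sf1
β6 →J2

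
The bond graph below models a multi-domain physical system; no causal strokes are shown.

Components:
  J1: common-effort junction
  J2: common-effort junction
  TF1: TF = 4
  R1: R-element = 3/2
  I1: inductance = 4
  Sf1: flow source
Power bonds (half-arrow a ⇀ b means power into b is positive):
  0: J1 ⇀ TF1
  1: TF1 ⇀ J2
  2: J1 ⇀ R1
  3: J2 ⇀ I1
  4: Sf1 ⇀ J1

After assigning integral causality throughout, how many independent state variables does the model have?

1  (I1 all integral)

b4 →Sf1  (source Sf1 imposes f)
b3 →I1  (I1 outputs flow p/I1)
b1 →J2  (J2: last free bond brings effort in)
b0 →TF1  (through TF1, causality passes straight; one stroke at TF1)
b2 →J1  (J1: last free bond brings effort in)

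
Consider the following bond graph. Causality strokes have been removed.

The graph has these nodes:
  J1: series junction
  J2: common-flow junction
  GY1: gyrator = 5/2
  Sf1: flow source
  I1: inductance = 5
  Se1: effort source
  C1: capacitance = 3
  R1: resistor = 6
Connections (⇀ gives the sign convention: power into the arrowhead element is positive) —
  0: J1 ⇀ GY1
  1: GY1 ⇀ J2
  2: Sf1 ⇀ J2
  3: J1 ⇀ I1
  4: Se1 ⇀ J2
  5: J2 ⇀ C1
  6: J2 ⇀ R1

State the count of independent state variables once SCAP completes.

2  (C1, I1 all integral)

b2 →Sf1  (Sf1: flow source, stroke at near end)
b4 →J2  (Se1 fixes effort; stroke away)
b1 →J2  (J2: bond 2 brought flow, rest push out)
b5 →J2  (1-jn J2 has f-setter on 2)
b6 →J2  (common-f at J2 fixed by 2)
b0 →J1  (through GY1, causality inverts; strokes same side of GY1)
b3 →I1  (closing 1-jn rule on J1)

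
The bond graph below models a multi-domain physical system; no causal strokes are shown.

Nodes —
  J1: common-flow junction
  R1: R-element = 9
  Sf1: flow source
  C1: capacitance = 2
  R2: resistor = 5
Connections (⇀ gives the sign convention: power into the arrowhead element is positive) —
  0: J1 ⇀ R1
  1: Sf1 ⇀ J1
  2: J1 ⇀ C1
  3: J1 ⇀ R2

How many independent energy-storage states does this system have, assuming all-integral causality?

β1 |Sf1  (Sf1 (Sf) sets flow on bond)
β0 |J1  (common-f at J1 fixed by 1)
β2 |J1  (J1 flow already set via bond 1)
β3 |J1  (common-f at J1 fixed by 1)

1  (C1 all integral)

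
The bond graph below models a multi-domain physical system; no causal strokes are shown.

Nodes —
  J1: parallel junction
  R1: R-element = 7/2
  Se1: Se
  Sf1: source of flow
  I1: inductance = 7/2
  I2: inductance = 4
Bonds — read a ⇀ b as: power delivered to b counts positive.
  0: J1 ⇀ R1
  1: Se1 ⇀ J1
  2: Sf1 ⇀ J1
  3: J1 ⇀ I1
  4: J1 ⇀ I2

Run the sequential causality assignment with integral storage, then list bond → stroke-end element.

#1 |J1  (Se1: effort source, stroke at far end)
#2 |Sf1  (Sf1 fixes flow; stroke at Sf1)
#0 |R1  (J1: bond 1 brought effort, rest push out)
#3 |I1  (J1 effort already set via bond 1)
#4 |I2  (J1: bond 1 brought effort, rest push out)

b0 |R1
b1 |J1
b2 |Sf1
b3 |I1
b4 |I2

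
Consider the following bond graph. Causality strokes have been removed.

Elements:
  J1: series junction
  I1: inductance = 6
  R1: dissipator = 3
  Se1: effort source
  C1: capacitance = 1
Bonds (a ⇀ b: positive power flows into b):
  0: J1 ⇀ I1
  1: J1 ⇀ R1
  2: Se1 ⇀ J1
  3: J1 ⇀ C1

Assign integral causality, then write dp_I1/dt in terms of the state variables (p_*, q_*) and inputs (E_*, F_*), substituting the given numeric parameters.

b2 stroke→J1  (Se1: effort source, stroke at far end)
b0 stroke→I1  (I1 outputs flow p/I1)
b1 stroke→J1  (common-f at J1 fixed by 0)
b3 stroke→J1  (common-f at J1 fixed by 0)

dp_I1/dt = E_Se1 - p_I1/2 - q_C1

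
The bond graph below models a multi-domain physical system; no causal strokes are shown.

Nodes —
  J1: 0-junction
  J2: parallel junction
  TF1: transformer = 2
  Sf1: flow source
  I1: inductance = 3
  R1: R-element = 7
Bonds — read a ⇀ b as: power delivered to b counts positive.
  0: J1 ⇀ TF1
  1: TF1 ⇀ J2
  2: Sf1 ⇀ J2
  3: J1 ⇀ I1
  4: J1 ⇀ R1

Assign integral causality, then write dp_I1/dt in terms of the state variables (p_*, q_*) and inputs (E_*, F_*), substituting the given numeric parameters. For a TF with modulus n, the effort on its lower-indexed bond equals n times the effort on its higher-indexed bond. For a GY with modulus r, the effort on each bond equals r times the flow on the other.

dp_I1/dt = 7*F_Sf1/2 - 7*p_I1/3

β2 stroke→Sf1  (source Sf1 imposes f)
β1 stroke→J2  (only one effort-in slot at J2)
β0 stroke→TF1  (TF1 one-in-one-out from 1)
β3 stroke→I1  (I1 outputs flow p/I1)
β4 stroke→J1  (J1 needs exactly one e-in)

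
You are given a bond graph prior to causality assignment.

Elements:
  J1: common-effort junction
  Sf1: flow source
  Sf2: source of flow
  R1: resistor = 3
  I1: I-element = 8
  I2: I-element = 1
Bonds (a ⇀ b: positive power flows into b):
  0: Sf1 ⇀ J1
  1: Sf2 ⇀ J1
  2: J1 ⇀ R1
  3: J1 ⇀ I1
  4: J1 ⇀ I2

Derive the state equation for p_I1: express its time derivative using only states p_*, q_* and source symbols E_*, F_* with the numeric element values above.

dp_I1/dt = 3*F_Sf1 + 3*F_Sf2 - 3*p_I1/8 - 3*p_I2

#0 stroke at Sf1  (Sf1 (Sf) sets flow on bond)
#1 stroke at Sf2  (Sf2: flow source, stroke at near end)
#3 stroke at I1  (I1 outputs flow p/I1)
#4 stroke at I2  (I2 integral (f out))
#2 stroke at J1  (J1: last free bond brings effort in)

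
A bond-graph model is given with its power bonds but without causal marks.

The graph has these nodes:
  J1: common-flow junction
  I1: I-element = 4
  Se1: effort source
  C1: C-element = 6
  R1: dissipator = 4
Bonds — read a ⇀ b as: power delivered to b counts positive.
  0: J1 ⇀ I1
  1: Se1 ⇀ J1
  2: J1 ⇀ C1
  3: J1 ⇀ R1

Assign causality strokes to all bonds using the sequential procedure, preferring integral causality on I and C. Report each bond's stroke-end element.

bond 1 stroke at J1  (Se1 fixes effort; stroke away)
bond 0 stroke at I1  (prefer integral on I1)
bond 2 stroke at J1  (J1: bond 0 brought flow, rest push out)
bond 3 stroke at J1  (1-jn J1 has f-setter on 0)

β0 |I1
β1 |J1
β2 |J1
β3 |J1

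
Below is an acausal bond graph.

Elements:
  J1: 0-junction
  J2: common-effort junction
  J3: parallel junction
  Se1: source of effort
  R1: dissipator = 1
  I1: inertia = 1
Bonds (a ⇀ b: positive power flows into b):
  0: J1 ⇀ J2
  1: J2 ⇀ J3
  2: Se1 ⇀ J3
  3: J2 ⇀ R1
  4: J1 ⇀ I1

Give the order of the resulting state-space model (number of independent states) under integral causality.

1  (I1 all integral)

b2 |J3  (Se1: effort source, stroke at far end)
b1 |J2  (0-jn J3 has e-setter on 2)
b0 |J1  (J2: bond 1 brought effort, rest push out)
b3 |R1  (J2: bond 1 brought effort, rest push out)
b4 |I1  (common-e at J1 fixed by 0)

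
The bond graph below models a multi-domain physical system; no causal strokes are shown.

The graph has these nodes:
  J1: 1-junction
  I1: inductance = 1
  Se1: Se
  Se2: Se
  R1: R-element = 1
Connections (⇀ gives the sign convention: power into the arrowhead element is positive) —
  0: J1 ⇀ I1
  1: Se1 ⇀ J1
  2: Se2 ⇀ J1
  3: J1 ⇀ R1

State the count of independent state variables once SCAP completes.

1  (I1 all integral)

bond 1 |J1  (Se1 (Se) sets effort on bond)
bond 2 |J1  (source Se2 imposes e)
bond 0 |I1  (I1 outputs flow p/I1)
bond 3 |J1  (J1: bond 0 brought flow, rest push out)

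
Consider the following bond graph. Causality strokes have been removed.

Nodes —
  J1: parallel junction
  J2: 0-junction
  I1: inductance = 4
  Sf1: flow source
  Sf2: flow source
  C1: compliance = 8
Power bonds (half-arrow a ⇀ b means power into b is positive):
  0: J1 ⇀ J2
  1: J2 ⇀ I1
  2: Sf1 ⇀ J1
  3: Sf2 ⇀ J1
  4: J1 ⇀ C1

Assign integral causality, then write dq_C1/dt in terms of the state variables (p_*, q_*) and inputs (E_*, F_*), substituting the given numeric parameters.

b2 |Sf1  (Sf1 fixes flow; stroke at Sf1)
b3 |Sf2  (Sf2 (Sf) sets flow on bond)
b1 |I1  (I1: I, integral causality)
b0 |J2  (J2 needs exactly one e-in)
b4 |J1  (only one effort-in slot at J1)

dq_C1/dt = F_Sf1 + F_Sf2 - p_I1/4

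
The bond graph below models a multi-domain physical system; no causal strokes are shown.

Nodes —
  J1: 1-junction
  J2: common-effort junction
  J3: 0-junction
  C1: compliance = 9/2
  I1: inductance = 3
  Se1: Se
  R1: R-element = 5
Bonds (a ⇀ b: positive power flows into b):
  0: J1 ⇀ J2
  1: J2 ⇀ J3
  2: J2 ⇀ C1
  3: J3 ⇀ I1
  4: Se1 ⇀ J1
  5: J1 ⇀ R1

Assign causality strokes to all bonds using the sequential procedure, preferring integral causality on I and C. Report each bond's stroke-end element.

bond 0 |J1
bond 1 |J3
bond 2 |J2
bond 3 |I1
bond 4 |J1
bond 5 |R1

β4 |J1  (Se1 fixes effort; stroke away)
β2 |J2  (C1 integral (e out))
β0 |J1  (0-jn J2 has e-setter on 2)
β1 |J3  (J2: bond 2 brought effort, rest push out)
β3 |I1  (0-jn J3 has e-setter on 1)
β5 |R1  (J1: last free bond brings flow in)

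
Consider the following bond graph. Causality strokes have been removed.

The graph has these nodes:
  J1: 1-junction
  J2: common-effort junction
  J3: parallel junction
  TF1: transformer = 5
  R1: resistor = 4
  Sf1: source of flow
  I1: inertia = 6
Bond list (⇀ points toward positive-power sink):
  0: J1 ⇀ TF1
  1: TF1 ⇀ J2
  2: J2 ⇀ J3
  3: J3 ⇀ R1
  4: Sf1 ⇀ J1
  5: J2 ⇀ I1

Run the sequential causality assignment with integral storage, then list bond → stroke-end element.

bond 0 |J1
bond 1 |TF1
bond 2 |J2
bond 3 |J3
bond 4 |Sf1
bond 5 |I1

b4 stroke→Sf1  (Sf1 fixes flow; stroke at Sf1)
b0 stroke→J1  (J1: bond 4 brought flow, rest push out)
b1 stroke→TF1  (TF1: transformer flips bond 0)
b5 stroke→I1  (I1 outputs flow p/I1)
b2 stroke→J2  (J2 needs exactly one e-in)
b3 stroke→J3  (only one effort-in slot at J3)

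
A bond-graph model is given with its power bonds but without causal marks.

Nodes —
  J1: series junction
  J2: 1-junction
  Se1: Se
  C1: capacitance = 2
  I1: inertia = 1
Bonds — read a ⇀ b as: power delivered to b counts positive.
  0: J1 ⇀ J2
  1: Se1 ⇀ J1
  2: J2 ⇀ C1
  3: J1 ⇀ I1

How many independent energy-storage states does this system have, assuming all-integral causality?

2  (C1, I1 all integral)

β1 |J1  (source Se1 imposes e)
β2 |J2  (C1 integral (e out))
β0 |J1  (J2 needs exactly one f-in)
β3 |I1  (J1 needs exactly one f-in)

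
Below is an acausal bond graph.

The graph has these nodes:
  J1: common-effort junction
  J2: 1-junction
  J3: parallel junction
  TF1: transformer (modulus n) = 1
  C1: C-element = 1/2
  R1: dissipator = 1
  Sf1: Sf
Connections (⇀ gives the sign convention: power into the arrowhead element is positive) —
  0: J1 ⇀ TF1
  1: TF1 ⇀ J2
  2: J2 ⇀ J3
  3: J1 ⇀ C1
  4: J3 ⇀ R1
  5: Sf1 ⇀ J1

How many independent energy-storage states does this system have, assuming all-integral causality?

1  (C1 all integral)

b5 →Sf1  (Sf1 (Sf) sets flow on bond)
b3 →J1  (C1 outputs effort q/C1)
b0 →TF1  (common-e at J1 fixed by 3)
b1 →J2  (TF1: transformer flips bond 0)
b2 →J3  (J2: last free bond brings flow in)
b4 →R1  (0-jn J3 has e-setter on 2)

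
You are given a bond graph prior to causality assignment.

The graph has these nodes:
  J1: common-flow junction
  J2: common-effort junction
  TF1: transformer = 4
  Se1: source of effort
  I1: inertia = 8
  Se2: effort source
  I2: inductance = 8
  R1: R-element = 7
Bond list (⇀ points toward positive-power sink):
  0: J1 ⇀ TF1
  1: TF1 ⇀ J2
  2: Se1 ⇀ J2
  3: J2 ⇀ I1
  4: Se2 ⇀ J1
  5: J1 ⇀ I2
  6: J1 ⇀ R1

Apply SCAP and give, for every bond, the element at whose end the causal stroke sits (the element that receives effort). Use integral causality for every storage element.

β0 |J1
β1 |TF1
β2 |J2
β3 |I1
β4 |J1
β5 |I2
β6 |J1

β2 stroke at J2  (Se1 fixes effort; stroke away)
β4 stroke at J1  (Se2 fixes effort; stroke away)
β1 stroke at TF1  (J2: bond 2 brought effort, rest push out)
β3 stroke at I1  (0-jn J2 has e-setter on 2)
β0 stroke at J1  (TF1: transformer flips bond 1)
β5 stroke at I2  (I2: I, integral causality)
β6 stroke at J1  (J1 flow already set via bond 5)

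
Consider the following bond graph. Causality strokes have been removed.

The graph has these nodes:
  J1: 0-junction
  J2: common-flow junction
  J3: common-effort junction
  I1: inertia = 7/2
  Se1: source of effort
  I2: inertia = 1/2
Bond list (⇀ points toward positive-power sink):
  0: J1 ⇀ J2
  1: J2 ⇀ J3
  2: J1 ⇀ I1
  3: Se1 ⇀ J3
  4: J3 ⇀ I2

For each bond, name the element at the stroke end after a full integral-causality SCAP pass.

β3 →J3  (Se1 (Se) sets effort on bond)
β1 →J2  (J3: bond 3 brought effort, rest push out)
β4 →I2  (0-jn J3 has e-setter on 3)
β0 →J1  (closing 1-jn rule on J2)
β2 →I1  (J1 effort already set via bond 0)

bond 0 stroke→J1
bond 1 stroke→J2
bond 2 stroke→I1
bond 3 stroke→J3
bond 4 stroke→I2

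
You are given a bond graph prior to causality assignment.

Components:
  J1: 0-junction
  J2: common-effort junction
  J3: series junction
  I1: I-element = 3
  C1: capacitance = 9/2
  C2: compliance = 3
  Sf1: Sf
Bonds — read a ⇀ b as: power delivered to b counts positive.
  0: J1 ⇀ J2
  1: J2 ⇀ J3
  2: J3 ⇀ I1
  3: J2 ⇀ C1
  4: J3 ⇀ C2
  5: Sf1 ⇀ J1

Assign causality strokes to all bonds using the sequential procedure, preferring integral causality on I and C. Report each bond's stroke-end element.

b0 stroke→J1
b1 stroke→J3
b2 stroke→I1
b3 stroke→J2
b4 stroke→J3
b5 stroke→Sf1

b5 stroke at Sf1  (source Sf1 imposes f)
b0 stroke at J1  (J1: last free bond brings effort in)
b2 stroke at I1  (I1 outputs flow p/I1)
b1 stroke at J3  (common-f at J3 fixed by 2)
b4 stroke at J3  (1-jn J3 has f-setter on 2)
b3 stroke at J2  (closing 0-jn rule on J2)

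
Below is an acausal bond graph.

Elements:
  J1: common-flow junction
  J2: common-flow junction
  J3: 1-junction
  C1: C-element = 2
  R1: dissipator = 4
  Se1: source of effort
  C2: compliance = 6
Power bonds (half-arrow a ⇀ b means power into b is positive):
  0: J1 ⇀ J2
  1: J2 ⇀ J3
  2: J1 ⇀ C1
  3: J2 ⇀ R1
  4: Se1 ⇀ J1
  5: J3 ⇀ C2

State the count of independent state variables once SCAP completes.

#4 stroke at J1  (Se1 fixes effort; stroke away)
#2 stroke at J1  (prefer integral on C1)
#0 stroke at J2  (J1: last free bond brings flow in)
#5 stroke at J3  (C2 outputs effort q/C2)
#1 stroke at J2  (J3: last free bond brings flow in)
#3 stroke at R1  (J2: last free bond brings flow in)

2  (C1, C2 all integral)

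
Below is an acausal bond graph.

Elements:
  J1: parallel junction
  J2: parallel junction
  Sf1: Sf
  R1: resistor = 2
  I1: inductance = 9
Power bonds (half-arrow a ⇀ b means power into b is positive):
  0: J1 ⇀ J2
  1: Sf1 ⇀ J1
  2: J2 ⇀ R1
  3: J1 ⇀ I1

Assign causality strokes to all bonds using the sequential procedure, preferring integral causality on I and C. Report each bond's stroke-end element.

β0 stroke at J1
β1 stroke at Sf1
β2 stroke at J2
β3 stroke at I1

bond 1 |Sf1  (Sf1 fixes flow; stroke at Sf1)
bond 3 |I1  (I1 integral (f out))
bond 0 |J1  (only one effort-in slot at J1)
bond 2 |J2  (J2: last free bond brings effort in)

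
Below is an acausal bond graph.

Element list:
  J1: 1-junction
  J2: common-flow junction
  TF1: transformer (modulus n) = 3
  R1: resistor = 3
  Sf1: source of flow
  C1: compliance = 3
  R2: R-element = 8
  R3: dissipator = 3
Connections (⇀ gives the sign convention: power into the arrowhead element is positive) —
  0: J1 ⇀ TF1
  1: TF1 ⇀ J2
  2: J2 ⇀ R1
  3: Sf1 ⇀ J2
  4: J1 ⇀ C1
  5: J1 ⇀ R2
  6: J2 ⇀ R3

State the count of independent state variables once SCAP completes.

bond 3 |Sf1  (Sf1 fixes flow; stroke at Sf1)
bond 1 |J2  (J2: bond 3 brought flow, rest push out)
bond 2 |J2  (1-jn J2 has f-setter on 3)
bond 6 |J2  (J2: bond 3 brought flow, rest push out)
bond 0 |TF1  (TF1: transformer flips bond 1)
bond 4 |J1  (1-jn J1 has f-setter on 0)
bond 5 |J1  (J1 flow already set via bond 0)

1  (C1 all integral)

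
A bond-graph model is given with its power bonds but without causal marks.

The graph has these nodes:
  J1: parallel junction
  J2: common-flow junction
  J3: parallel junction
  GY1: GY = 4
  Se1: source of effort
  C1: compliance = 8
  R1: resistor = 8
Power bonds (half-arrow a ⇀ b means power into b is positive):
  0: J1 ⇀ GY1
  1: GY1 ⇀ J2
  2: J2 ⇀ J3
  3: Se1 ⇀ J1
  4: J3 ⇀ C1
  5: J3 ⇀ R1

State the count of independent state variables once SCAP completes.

β3 stroke at J1  (Se1 (Se) sets effort on bond)
β0 stroke at GY1  (J1 effort already set via bond 3)
β1 stroke at GY1  (GY1: gyrator matches bond 0)
β2 stroke at J2  (J2: bond 1 brought flow, rest push out)
β4 stroke at J3  (C1 outputs effort q/C1)
β5 stroke at R1  (J3 effort already set via bond 4)

1  (C1 all integral)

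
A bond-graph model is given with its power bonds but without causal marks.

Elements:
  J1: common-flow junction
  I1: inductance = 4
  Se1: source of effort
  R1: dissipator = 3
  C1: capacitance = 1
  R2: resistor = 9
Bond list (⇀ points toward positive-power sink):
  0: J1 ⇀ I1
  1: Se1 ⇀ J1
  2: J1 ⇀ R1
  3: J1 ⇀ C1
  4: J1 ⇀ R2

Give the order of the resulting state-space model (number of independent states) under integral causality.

b1 stroke→J1  (Se1: effort source, stroke at far end)
b0 stroke→I1  (I1 integral (f out))
b2 stroke→J1  (1-jn J1 has f-setter on 0)
b3 stroke→J1  (1-jn J1 has f-setter on 0)
b4 stroke→J1  (1-jn J1 has f-setter on 0)

2  (C1, I1 all integral)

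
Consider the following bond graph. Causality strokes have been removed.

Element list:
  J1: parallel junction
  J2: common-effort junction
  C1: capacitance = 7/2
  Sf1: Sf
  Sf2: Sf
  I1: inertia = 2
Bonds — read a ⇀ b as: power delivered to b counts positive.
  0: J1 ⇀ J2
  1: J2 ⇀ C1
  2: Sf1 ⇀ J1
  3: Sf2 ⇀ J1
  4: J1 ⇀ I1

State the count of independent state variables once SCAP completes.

2  (C1, I1 all integral)

β2 |Sf1  (Sf1 (Sf) sets flow on bond)
β3 |Sf2  (Sf2: flow source, stroke at near end)
β1 |J2  (C1: C, integral causality)
β0 |J1  (J2: bond 1 brought effort, rest push out)
β4 |I1  (J1 effort already set via bond 0)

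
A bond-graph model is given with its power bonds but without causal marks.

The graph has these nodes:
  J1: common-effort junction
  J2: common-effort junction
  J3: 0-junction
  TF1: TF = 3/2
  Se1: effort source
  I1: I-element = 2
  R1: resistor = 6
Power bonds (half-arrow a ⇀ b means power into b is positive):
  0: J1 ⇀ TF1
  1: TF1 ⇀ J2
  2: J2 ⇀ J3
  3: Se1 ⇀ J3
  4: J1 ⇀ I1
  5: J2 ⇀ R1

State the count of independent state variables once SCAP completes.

β3 →J3  (Se1 fixes effort; stroke away)
β2 →J2  (J3: bond 3 brought effort, rest push out)
β1 →TF1  (J2 effort already set via bond 2)
β5 →R1  (J2 effort already set via bond 2)
β0 →J1  (TF1 one-in-one-out from 1)
β4 →I1  (common-e at J1 fixed by 0)

1  (I1 all integral)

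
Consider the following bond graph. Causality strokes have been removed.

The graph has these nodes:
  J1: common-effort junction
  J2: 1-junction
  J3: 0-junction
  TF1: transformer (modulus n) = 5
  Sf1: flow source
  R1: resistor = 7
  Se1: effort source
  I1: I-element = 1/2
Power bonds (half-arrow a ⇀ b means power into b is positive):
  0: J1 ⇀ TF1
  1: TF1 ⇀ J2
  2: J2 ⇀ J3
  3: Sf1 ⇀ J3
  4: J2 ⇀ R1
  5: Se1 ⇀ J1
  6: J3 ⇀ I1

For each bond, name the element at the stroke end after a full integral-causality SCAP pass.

#3 stroke→Sf1  (Sf1 fixes flow; stroke at Sf1)
#5 stroke→J1  (Se1 fixes effort; stroke away)
#0 stroke→TF1  (J1: bond 5 brought effort, rest push out)
#1 stroke→J2  (TF TF1: opposite of bond 0)
#6 stroke→I1  (I1: I, integral causality)
#2 stroke→J3  (only one effort-in slot at J3)
#4 stroke→J2  (J2 flow already set via bond 2)

β0 →TF1
β1 →J2
β2 →J3
β3 →Sf1
β4 →J2
β5 →J1
β6 →I1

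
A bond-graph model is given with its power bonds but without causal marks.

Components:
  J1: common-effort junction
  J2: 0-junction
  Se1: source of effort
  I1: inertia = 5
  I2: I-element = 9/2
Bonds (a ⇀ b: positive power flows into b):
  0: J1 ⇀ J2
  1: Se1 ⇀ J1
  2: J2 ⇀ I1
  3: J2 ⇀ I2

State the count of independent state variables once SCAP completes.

2  (I1, I2 all integral)

β1 |J1  (Se1: effort source, stroke at far end)
β0 |J2  (J1: bond 1 brought effort, rest push out)
β2 |I1  (0-jn J2 has e-setter on 0)
β3 |I2  (common-e at J2 fixed by 0)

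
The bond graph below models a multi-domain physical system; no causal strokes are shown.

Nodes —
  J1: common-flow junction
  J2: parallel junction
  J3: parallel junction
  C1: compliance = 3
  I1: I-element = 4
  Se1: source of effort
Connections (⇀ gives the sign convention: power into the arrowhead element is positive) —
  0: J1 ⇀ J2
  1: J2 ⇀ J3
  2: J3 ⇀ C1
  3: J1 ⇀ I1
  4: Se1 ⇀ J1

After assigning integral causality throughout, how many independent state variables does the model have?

2  (C1, I1 all integral)

#4 →J1  (Se1 (Se) sets effort on bond)
#2 →J3  (prefer integral on C1)
#1 →J2  (0-jn J3 has e-setter on 2)
#0 →J1  (0-jn J2 has e-setter on 1)
#3 →I1  (closing 1-jn rule on J1)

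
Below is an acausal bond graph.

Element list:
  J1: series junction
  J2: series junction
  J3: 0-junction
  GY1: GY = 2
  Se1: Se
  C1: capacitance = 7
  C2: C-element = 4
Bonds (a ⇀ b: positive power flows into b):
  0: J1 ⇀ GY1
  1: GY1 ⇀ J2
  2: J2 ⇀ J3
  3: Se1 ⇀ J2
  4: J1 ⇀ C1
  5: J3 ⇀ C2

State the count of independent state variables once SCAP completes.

2  (C1, C2 all integral)

#3 stroke at J2  (Se1 fixes effort; stroke away)
#4 stroke at J1  (prefer integral on C1)
#0 stroke at GY1  (only one flow-in slot at J1)
#1 stroke at GY1  (through GY1, causality inverts; strokes same side of GY1)
#2 stroke at J2  (1-jn J2 has f-setter on 1)
#5 stroke at J3  (closing 0-jn rule on J3)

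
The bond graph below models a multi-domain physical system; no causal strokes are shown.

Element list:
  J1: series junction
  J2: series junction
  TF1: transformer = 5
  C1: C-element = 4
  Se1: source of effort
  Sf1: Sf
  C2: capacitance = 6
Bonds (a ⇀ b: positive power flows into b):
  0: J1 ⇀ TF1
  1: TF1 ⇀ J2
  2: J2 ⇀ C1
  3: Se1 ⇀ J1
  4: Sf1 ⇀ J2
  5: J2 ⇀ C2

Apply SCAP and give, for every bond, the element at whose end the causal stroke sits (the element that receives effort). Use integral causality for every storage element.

bond 3 stroke→J1  (source Se1 imposes e)
bond 4 stroke→Sf1  (Sf1 (Sf) sets flow on bond)
bond 0 stroke→TF1  (J1 needs exactly one f-in)
bond 1 stroke→J2  (1-jn J2 has f-setter on 4)
bond 2 stroke→J2  (common-f at J2 fixed by 4)
bond 5 stroke→J2  (J2 flow already set via bond 4)

b0 stroke at TF1
b1 stroke at J2
b2 stroke at J2
b3 stroke at J1
b4 stroke at Sf1
b5 stroke at J2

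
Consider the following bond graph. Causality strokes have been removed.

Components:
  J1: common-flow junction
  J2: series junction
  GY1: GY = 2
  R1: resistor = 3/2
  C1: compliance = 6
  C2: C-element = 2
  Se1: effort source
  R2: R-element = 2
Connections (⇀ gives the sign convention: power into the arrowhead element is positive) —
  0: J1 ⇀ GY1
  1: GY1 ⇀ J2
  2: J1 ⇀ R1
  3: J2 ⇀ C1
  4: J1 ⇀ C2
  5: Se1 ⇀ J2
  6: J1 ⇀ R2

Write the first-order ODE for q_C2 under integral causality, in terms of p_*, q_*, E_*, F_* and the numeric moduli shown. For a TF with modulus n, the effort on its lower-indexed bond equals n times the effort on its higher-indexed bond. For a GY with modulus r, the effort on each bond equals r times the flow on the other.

dq_C2/dt = -E_Se1/2 + q_C1/12

b5 →J2  (source Se1 imposes e)
b3 →J2  (C1 outputs effort q/C1)
b1 →GY1  (only one flow-in slot at J2)
b0 →GY1  (GY1 both-in/both-out from 1)
b2 →J1  (1-jn J1 has f-setter on 0)
b4 →J1  (1-jn J1 has f-setter on 0)
b6 →J1  (J1: bond 0 brought flow, rest push out)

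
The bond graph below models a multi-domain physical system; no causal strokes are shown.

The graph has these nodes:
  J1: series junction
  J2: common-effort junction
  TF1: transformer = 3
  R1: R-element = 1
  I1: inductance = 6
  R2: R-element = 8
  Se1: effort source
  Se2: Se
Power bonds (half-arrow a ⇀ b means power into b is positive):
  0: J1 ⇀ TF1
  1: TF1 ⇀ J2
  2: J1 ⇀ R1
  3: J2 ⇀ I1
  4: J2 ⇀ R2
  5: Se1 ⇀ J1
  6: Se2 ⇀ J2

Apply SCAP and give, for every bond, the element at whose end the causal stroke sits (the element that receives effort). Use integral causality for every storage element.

β0 |J1
β1 |TF1
β2 |R1
β3 |I1
β4 |R2
β5 |J1
β6 |J2

bond 5 →J1  (Se1: effort source, stroke at far end)
bond 6 →J2  (source Se2 imposes e)
bond 1 →TF1  (J2: bond 6 brought effort, rest push out)
bond 3 →I1  (common-e at J2 fixed by 6)
bond 4 →R2  (J2 effort already set via bond 6)
bond 0 →J1  (TF1 one-in-one-out from 1)
bond 2 →R1  (J1 needs exactly one f-in)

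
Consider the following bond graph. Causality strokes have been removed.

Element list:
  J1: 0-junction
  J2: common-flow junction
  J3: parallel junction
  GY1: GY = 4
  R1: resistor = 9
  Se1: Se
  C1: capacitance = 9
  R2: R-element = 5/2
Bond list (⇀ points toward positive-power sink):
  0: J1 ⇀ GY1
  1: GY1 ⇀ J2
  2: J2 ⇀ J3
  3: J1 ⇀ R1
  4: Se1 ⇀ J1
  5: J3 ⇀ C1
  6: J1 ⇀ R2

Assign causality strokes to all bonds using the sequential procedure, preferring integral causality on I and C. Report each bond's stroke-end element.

bond 4 →J1  (Se1 fixes effort; stroke away)
bond 0 →GY1  (common-e at J1 fixed by 4)
bond 3 →R1  (common-e at J1 fixed by 4)
bond 6 →R2  (J1: bond 4 brought effort, rest push out)
bond 1 →GY1  (GY GY1: same side as bond 0)
bond 2 →J2  (common-f at J2 fixed by 1)
bond 5 →J3  (only one effort-in slot at J3)

β0 stroke→GY1
β1 stroke→GY1
β2 stroke→J2
β3 stroke→R1
β4 stroke→J1
β5 stroke→J3
β6 stroke→R2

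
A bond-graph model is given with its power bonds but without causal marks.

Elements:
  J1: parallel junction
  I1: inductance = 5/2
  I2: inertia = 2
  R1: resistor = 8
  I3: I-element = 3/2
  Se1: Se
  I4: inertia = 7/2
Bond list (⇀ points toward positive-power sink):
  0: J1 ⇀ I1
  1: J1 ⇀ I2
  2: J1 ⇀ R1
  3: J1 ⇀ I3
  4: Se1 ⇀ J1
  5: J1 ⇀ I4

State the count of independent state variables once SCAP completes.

bond 4 →J1  (Se1 (Se) sets effort on bond)
bond 0 →I1  (common-e at J1 fixed by 4)
bond 1 →I2  (J1: bond 4 brought effort, rest push out)
bond 2 →R1  (0-jn J1 has e-setter on 4)
bond 3 →I3  (J1: bond 4 brought effort, rest push out)
bond 5 →I4  (0-jn J1 has e-setter on 4)

4  (I1, I2, I3, I4 all integral)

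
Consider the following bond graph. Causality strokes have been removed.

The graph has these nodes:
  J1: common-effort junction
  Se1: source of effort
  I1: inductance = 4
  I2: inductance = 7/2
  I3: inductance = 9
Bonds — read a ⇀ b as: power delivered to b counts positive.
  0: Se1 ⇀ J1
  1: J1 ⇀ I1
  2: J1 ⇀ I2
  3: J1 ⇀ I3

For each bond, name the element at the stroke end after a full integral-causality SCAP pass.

bond 0 stroke→J1  (source Se1 imposes e)
bond 1 stroke→I1  (J1 effort already set via bond 0)
bond 2 stroke→I2  (J1: bond 0 brought effort, rest push out)
bond 3 stroke→I3  (J1 effort already set via bond 0)

#0 |J1
#1 |I1
#2 |I2
#3 |I3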